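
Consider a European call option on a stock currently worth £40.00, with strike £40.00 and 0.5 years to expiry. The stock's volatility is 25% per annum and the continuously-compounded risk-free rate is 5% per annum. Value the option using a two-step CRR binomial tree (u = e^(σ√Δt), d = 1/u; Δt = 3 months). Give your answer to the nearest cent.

£2.98

CRR parameters: u = e^(σ√Δt) = e^(0.25·√0.25) = 1.1331, d = 1/u = 0.8825
Per-period rate: rΔt = 0.05·0.25 = 0.0125, so R = e^0.0125 = 1.0126
Risk-neutral probability p = (e^0.0125 − 0.8825)/(1.1331 − 0.8825) = 0.1301/0.2507 = 0.5190
Terminal stock prices: S_uu = 51.36, S_ud = 40, S_dd = 31.15
Terminal payoffs (S − K): max(11.36, 0) = 11.36, max(0, 0) = 0, max(-8.848, 0) = 0
Node u (S = 45.33): V_u = e^(−0.0125)·[0.5190·11.3610 + 0.4810·0.0000] = 5.8228
Node d (S = 35.3): V_d = e^(−0.0125)·[0.5190·0.0000 + 0.4810·0.0000] = 0.0000
Node 0 (S = 40): V_0 = e^(−0.0125)·[0.5190·5.8228 + 0.4810·0.0000] = 2.9844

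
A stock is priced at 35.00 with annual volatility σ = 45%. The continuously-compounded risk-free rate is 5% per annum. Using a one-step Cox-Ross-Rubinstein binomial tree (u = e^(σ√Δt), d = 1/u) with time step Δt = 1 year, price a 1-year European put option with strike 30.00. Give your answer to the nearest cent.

CRR parameters: u = e^(σ√Δt) = e^(0.45·√1) = 1.5683, d = 1/u = 0.6376
Per-period rate: rΔt = 0.05·1 = 0.05, so R = e^0.05 = 1.0513
Risk-neutral probability p = (e^0.05 − 0.6376)/(1.5683 − 0.6376) = 0.4136/0.9307 = 0.4445
Terminal stock prices: S_u = 54.89, S_d = 22.32
Terminal payoffs (K − S): max(-24.89, 0) = 0, max(7.683, 0) = 7.683
Node 0 (S = 35): V_0 = e^(−0.05)·[0.4445·0.0000 + 0.5555·7.6830] = 4.0601

4.06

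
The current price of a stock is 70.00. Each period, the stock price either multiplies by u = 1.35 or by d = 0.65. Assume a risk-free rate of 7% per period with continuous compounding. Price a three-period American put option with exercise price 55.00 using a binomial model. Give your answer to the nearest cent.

Risk-neutral probability p = (e^0.07 − 0.65)/(1.35 − 0.65) = 0.4225/0.7000 = 0.6036
Terminal stock prices: S_uuu = 172.2, S_uud = 82.92, S_udd = 39.93, S_ddd = 19.22
Terminal payoffs (K − S): max(-117.2, 0) = 0, max(-27.92, 0) = 0, max(15.07, 0) = 15.07, max(35.78, 0) = 35.78
Node uu (S = 127.6): continuation = e^(−0.07)·[0.6036·0.0000 + 0.3964·0.0000] = 0.0000; exercise value = 0.0000 ≤ continuation, so V_uu = 0.0000
Node ud (S = 61.43): continuation = e^(−0.07)·[0.6036·0.0000 + 0.3964·15.0737] = 5.5715; exercise value = 0.0000 ≤ continuation, so V_ud = 5.5715
Node dd (S = 29.58): continuation = e^(−0.07)·[0.6036·15.0737 + 0.3964·35.7763] = 21.7067; exercise value = 25.4250 > continuation, so V_dd = 25.4250 (exercise)
Node u (S = 94.5): continuation = e^(−0.07)·[0.6036·0.0000 + 0.3964·5.5715] = 2.0593; exercise value = 0.0000 ≤ continuation, so V_u = 2.0593
Node d (S = 45.5): continuation = e^(−0.07)·[0.6036·5.5715 + 0.3964·25.4250] = 12.5330; exercise value = 9.5000 ≤ continuation, so V_d = 12.5330
Node 0 (S = 70): continuation = e^(−0.07)·[0.6036·2.0593 + 0.3964·12.5330] = 5.7914; exercise value = 0.0000 ≤ continuation, so V_0 = 5.7914

5.79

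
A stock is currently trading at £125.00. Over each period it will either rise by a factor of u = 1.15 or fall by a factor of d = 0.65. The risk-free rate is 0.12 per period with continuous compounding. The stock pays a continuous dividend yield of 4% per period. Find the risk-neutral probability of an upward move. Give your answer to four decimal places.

p = 0.8666

Per-period risk-free factor R = e^0.12 = 1.1275; dividend-adjusted growth = e^(0.12−0.04) = 1.0833.
Risk-neutral probability p = (1.0833 − 0.65)/(1.15 − 0.65) = 0.4333/0.5000 = 0.8666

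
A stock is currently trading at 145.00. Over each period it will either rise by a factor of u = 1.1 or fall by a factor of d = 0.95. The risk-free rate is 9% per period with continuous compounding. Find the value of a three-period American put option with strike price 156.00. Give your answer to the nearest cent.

11.00

Risk-neutral probability p = (e^0.09 − 0.95)/(1.1 − 0.95) = 0.1442/0.1500 = 0.9612
Terminal stock prices: S_uuu = 193, S_uud = 166.7, S_udd = 143.9, S_ddd = 124.3
Terminal payoffs (K − S): max(-37, 0) = 0, max(-10.68, 0) = 0, max(12.05, 0) = 12.05, max(31.68, 0) = 31.68
Node uu (S = 175.5): continuation = e^(−0.09)·[0.9612·0.0000 + 0.0388·0.0000] = 0.0000; exercise value = 0.0000 ≤ continuation, so V_uu = 0.0000
Node ud (S = 151.5): continuation = e^(−0.09)·[0.9612·0.0000 + 0.0388·12.0513] = 0.4278; exercise value = 4.4750 > continuation, so V_ud = 4.4750 (exercise)
Node dd (S = 130.9): continuation = e^(−0.09)·[0.9612·12.0513 + 0.0388·31.6806] = 11.7108; exercise value = 25.1375 > continuation, so V_dd = 25.1375 (exercise)
Node u (S = 159.5): continuation = e^(−0.09)·[0.9612·0.0000 + 0.0388·4.4750] = 0.1588; exercise value = 0.0000 ≤ continuation, so V_u = 0.1588
Node d (S = 137.8): continuation = e^(−0.09)·[0.9612·4.4750 + 0.0388·25.1375] = 4.8233; exercise value = 18.2500 > continuation, so V_d = 18.2500 (exercise)
Node 0 (S = 145): continuation = e^(−0.09)·[0.9612·0.1588 + 0.0388·18.2500] = 0.7873; exercise value = 11.0000 > continuation, so V_0 = 11.0000 (exercise)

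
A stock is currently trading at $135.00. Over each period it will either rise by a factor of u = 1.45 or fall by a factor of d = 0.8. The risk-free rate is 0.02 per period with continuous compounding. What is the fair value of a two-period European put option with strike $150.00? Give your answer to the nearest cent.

Risk-neutral probability p = (e^0.02 − 0.8)/(1.45 − 0.8) = 0.2202/0.6500 = 0.3388
Terminal stock prices: S_uu = 283.8, S_ud = 156.6, S_dd = 86.4
Terminal payoffs (K − S): max(-133.8, 0) = 0, max(-6.6, 0) = 0, max(63.6, 0) = 63.6
Node u (S = 195.8): V_u = e^(−0.02)·[0.3388·0.0000 + 0.6612·0.0000] = 0.0000
Node d (S = 108): V_d = e^(−0.02)·[0.3388·0.0000 + 0.6612·63.6000] = 41.2214
Node 0 (S = 135): V_0 = e^(−0.02)·[0.3388·0.0000 + 0.6612·41.2214] = 26.7171

$26.72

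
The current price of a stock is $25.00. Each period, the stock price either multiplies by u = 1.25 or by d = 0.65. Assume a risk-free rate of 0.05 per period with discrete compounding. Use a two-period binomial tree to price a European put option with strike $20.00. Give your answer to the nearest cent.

$0.95

Risk-neutral probability p = (1 + 0.05 − 0.65)/(1.25 − 0.65) = 0.4000/0.6000 = 0.6667
Terminal stock prices: S_uu = 39.06, S_ud = 20.31, S_dd = 10.56
Terminal payoffs (K − S): max(-19.06, 0) = 0, max(-0.3125, 0) = 0, max(9.437, 0) = 9.437
Node u (S = 31.25): V_u = 1/1.05·[0.6667·0.0000 + 0.3333·0.0000] = 0.0000
Node d (S = 16.25): V_d = 1/1.05·[0.6667·0.0000 + 0.3333·9.4375] = 2.9960
Node 0 (S = 25): V_0 = 1/1.05·[0.6667·0.0000 + 0.3333·2.9960] = 0.9511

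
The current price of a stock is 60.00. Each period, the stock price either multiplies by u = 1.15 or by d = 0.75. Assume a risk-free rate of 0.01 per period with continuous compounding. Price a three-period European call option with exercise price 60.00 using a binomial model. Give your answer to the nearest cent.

Risk-neutral probability p = (e^0.01 − 0.75)/(1.15 − 0.75) = 0.2601/0.4000 = 0.6501
Terminal stock prices: S_uuu = 91.25, S_uud = 59.51, S_udd = 38.81, S_ddd = 25.31
Terminal payoffs (S − K): max(31.25, 0) = 31.25, max(-0.4875, 0) = 0, max(-21.19, 0) = 0, max(-34.69, 0) = 0
Node uu (S = 79.35): V_uu = e^(−0.01)·[0.6501·31.2525 + 0.3499·0.0000] = 20.1159
Node ud (S = 51.75): V_ud = e^(−0.01)·[0.6501·0.0000 + 0.3499·0.0000] = 0.0000
Node dd (S = 33.75): V_dd = e^(−0.01)·[0.6501·0.0000 + 0.3499·0.0000] = 0.0000
Node u (S = 69): V_u = e^(−0.01)·[0.6501·20.1159 + 0.3499·0.0000] = 12.9477
Node d (S = 45): V_d = e^(−0.01)·[0.6501·0.0000 + 0.3499·0.0000] = 0.0000
Node 0 (S = 60): V_0 = e^(−0.01)·[0.6501·12.9477 + 0.3499·0.0000] = 8.3339

8.33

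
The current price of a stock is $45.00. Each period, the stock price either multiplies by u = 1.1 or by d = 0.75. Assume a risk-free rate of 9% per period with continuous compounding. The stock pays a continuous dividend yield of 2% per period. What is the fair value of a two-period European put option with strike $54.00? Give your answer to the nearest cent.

$2.19

Per-period risk-free factor R = e^0.09 = 1.0942; dividend-adjusted growth = e^(0.09−0.02) = 1.0725.
Risk-neutral probability p = (1.0725 − 0.75)/(1.1 − 0.75) = 0.3225/0.3500 = 0.9215
Terminal stock prices: S_uu = 54.45, S_ud = 37.13, S_dd = 25.31
Terminal payoffs (K − S): max(-0.45, 0) = 0, max(16.87, 0) = 16.87, max(28.69, 0) = 28.69
Node u (S = 49.5): V_u = e^(−0.09)·[0.9215·0.0000 + 0.0785·16.8750] = 1.2114
Node d (S = 33.75): V_d = e^(−0.09)·[0.9215·16.8750 + 0.0785·28.6875] = 16.2706
Node 0 (S = 45): V_0 = e^(−0.09)·[0.9215·1.2114 + 0.0785·16.2706] = 2.1882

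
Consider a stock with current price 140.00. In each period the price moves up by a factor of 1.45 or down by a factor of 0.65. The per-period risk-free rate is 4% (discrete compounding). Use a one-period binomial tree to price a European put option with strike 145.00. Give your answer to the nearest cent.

26.61

Risk-neutral probability p = (1 + 0.04 − 0.65)/(1.45 − 0.65) = 0.3900/0.8000 = 0.4875
Terminal stock prices: S_u = 203, S_d = 91
Terminal payoffs (K − S): max(-58, 0) = 0, max(54, 0) = 54
Node 0 (S = 140): V_0 = 1/1.04·[0.4875·0.0000 + 0.5125·54.0000] = 26.6106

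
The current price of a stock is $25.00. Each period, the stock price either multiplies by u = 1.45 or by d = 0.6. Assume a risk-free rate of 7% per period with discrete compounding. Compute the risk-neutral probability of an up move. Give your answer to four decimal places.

p = 0.5529

Risk-neutral probability p = (1 + 0.07 − 0.6)/(1.45 − 0.6) = 0.4700/0.8500 = 0.5529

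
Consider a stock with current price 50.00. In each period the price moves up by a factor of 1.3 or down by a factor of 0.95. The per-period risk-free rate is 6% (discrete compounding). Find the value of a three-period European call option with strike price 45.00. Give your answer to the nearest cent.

12.79

Risk-neutral probability p = (1 + 0.06 − 0.95)/(1.3 − 0.95) = 0.1100/0.3500 = 0.3143
Terminal stock prices: S_uuu = 109.9, S_uud = 80.28, S_udd = 58.66, S_ddd = 42.87
Terminal payoffs (S − K): max(64.85, 0) = 64.85, max(35.28, 0) = 35.28, max(13.66, 0) = 13.66, max(-2.131, 0) = 0
Node uu (S = 84.5): V_uu = 1/1.06·[0.3143·64.8500 + 0.6857·35.2750] = 42.0472
Node ud (S = 61.75): V_ud = 1/1.06·[0.3143·35.2750 + 0.6857·13.6625] = 19.2972
Node dd (S = 45.12): V_dd = 1/1.06·[0.3143·13.6625 + 0.6857·0.0000] = 4.0509
Node u (S = 65): V_u = 1/1.06·[0.3143·42.0472 + 0.6857·19.2972] = 24.9502
Node d (S = 47.5): V_d = 1/1.06·[0.3143·19.2972 + 0.6857·4.0509] = 8.3420
Node 0 (S = 50): V_0 = 1/1.06·[0.3143·24.9502 + 0.6857·8.3420] = 12.7941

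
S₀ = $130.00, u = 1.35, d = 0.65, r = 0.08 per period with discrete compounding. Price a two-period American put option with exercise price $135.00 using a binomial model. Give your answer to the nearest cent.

Risk-neutral probability p = (1 + 0.08 − 0.65)/(1.35 − 0.65) = 0.4300/0.7000 = 0.6143
Terminal stock prices: S_uu = 236.9, S_ud = 114.1, S_dd = 54.93
Terminal payoffs (K − S): max(-101.9, 0) = 0, max(20.92, 0) = 20.92, max(80.07, 0) = 80.07
Node u (S = 175.5): continuation = 1/1.08·[0.6143·0.0000 + 0.3857·20.9250] = 7.4732; exercise value = 0.0000 ≤ continuation, so V_u = 7.4732
Node d (S = 84.5): continuation = 1/1.08·[0.6143·20.9250 + 0.3857·80.0750] = 40.5000; exercise value = 50.5000 > continuation, so V_d = 50.5000 (exercise)
Node 0 (S = 130): continuation = 1/1.08·[0.6143·7.4732 + 0.3857·50.5000] = 22.2864; exercise value = 5.0000 ≤ continuation, so V_0 = 22.2864

$22.29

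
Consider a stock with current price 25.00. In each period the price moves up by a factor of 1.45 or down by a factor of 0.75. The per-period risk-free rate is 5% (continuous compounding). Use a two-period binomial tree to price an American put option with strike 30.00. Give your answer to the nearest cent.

Risk-neutral probability p = (e^0.05 − 0.75)/(1.45 − 0.75) = 0.3013/0.7000 = 0.4304
Terminal stock prices: S_uu = 52.56, S_ud = 27.19, S_dd = 14.06
Terminal payoffs (K − S): max(-22.56, 0) = 0, max(2.812, 0) = 2.812, max(15.94, 0) = 15.94
Node u (S = 36.25): continuation = e^(−0.05)·[0.4304·0.0000 + 0.5696·2.8125] = 1.5239; exercise value = 0.0000 ≤ continuation, so V_u = 1.5239
Node d (S = 18.75): continuation = e^(−0.05)·[0.4304·2.8125 + 0.5696·15.9375] = 9.7869; exercise value = 11.2500 > continuation, so V_d = 11.2500 (exercise)
Node 0 (S = 25): continuation = e^(−0.05)·[0.4304·1.5239 + 0.5696·11.2500] = 6.7195; exercise value = 5.0000 ≤ continuation, so V_0 = 6.7195

6.72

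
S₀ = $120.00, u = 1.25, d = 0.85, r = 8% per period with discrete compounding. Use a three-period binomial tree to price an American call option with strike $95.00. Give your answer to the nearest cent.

$45.88

Risk-neutral probability p = (1 + 0.08 − 0.85)/(1.25 − 0.85) = 0.2300/0.4000 = 0.5750
Terminal stock prices: S_uuu = 234.4, S_uud = 159.4, S_udd = 108.4, S_ddd = 73.69
Terminal payoffs (S − K): max(139.4, 0) = 139.4, max(64.38, 0) = 64.38, max(13.37, 0) = 13.37, max(-21.31, 0) = 0
Node uu (S = 187.5): continuation = 1/1.08·[0.5750·139.3750 + 0.4250·64.3750] = 99.5370; exercise value = 92.5000 ≤ continuation, so V_uu = 99.5370
Node ud (S = 127.5): continuation = 1/1.08·[0.5750·64.3750 + 0.4250·13.3750] = 39.5370; exercise value = 32.5000 ≤ continuation, so V_ud = 39.5370
Node dd (S = 86.7): continuation = 1/1.08·[0.5750·13.3750 + 0.4250·0.0000] = 7.1209; exercise value = 0.0000 ≤ continuation, so V_dd = 7.1209
Node u (S = 150): continuation = 1/1.08·[0.5750·99.5370 + 0.4250·39.5370] = 68.5528; exercise value = 55.0000 ≤ continuation, so V_u = 68.5528
Node d (S = 102): continuation = 1/1.08·[0.5750·39.5370 + 0.4250·7.1209] = 23.8520; exercise value = 7.0000 ≤ continuation, so V_d = 23.8520
Node 0 (S = 120): continuation = 1/1.08·[0.5750·68.5528 + 0.4250·23.8520] = 45.8842; exercise value = 25.0000 ≤ continuation, so V_0 = 45.8842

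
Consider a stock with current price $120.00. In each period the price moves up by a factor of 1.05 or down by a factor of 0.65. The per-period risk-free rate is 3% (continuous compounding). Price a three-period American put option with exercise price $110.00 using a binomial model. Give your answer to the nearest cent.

Risk-neutral probability p = (e^0.03 − 0.65)/(1.05 − 0.65) = 0.3805/0.4000 = 0.9511
Terminal stock prices: S_uuu = 138.9, S_uud = 86, S_udd = 53.24, S_ddd = 32.95
Terminal payoffs (K − S): max(-28.92, 0) = 0, max(24, 0) = 24, max(56.76, 0) = 56.76, max(77.05, 0) = 77.05
Node uu (S = 132.3): continuation = e^(−0.03)·[0.9511·0.0000 + 0.0489·24.0050] = 1.1383; exercise value = 0.0000 ≤ continuation, so V_uu = 1.1383
Node ud (S = 81.9): continuation = e^(−0.03)·[0.9511·24.0050 + 0.0489·56.7650] = 24.8490; exercise value = 28.1000 > continuation, so V_ud = 28.1000 (exercise)
Node dd (S = 50.7): continuation = e^(−0.03)·[0.9511·56.7650 + 0.0489·77.0450] = 56.0490; exercise value = 59.3000 > continuation, so V_dd = 59.3000 (exercise)
Node u (S = 126): continuation = e^(−0.03)·[0.9511·1.1383 + 0.0489·28.1000] = 2.3832; exercise value = 0.0000 ≤ continuation, so V_u = 2.3832
Node d (S = 78): continuation = e^(−0.03)·[0.9511·28.1000 + 0.0489·59.3000] = 28.7490; exercise value = 32.0000 > continuation, so V_d = 32.0000 (exercise)
Node 0 (S = 120): continuation = e^(−0.03)·[0.9511·2.3832 + 0.0489·32.0000] = 3.7172; exercise value = 0.0000 ≤ continuation, so V_0 = 3.7172

$3.72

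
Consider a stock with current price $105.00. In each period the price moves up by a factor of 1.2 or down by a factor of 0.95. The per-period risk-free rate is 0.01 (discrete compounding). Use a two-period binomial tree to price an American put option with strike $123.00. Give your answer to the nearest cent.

Risk-neutral probability p = (1 + 0.01 − 0.95)/(1.2 − 0.95) = 0.0600/0.2500 = 0.2400
Terminal stock prices: S_uu = 151.2, S_ud = 119.7, S_dd = 94.76
Terminal payoffs (K − S): max(-28.2, 0) = 0, max(3.3, 0) = 3.3, max(28.24, 0) = 28.24
Node u (S = 126): continuation = 1/1.01·[0.2400·0.0000 + 0.7600·3.3000] = 2.4832; exercise value = 0.0000 ≤ continuation, so V_u = 2.4832
Node d (S = 99.75): continuation = 1/1.01·[0.2400·3.3000 + 0.7600·28.2375] = 22.0322; exercise value = 23.2500 > continuation, so V_d = 23.2500 (exercise)
Node 0 (S = 105): continuation = 1/1.01·[0.2400·2.4832 + 0.7600·23.2500] = 18.0851; exercise value = 18.0000 ≤ continuation, so V_0 = 18.0851

$18.09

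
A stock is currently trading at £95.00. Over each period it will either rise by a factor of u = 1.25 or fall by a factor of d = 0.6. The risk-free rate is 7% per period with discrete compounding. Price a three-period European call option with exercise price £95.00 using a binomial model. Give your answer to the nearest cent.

Risk-neutral probability p = (1 + 0.07 − 0.6)/(1.25 − 0.6) = 0.4700/0.6500 = 0.7231
Terminal stock prices: S_uuu = 185.5, S_uud = 89.06, S_udd = 42.75, S_ddd = 20.52
Terminal payoffs (S − K): max(90.55, 0) = 90.55, max(-5.938, 0) = 0, max(-52.25, 0) = 0, max(-74.48, 0) = 0
Node uu (S = 148.4): V_uu = 1/1.07·[0.7231·90.5469 + 0.2769·0.0000] = 61.1891
Node ud (S = 71.25): V_ud = 1/1.07·[0.7231·0.0000 + 0.2769·0.0000] = 0.0000
Node dd (S = 34.2): V_dd = 1/1.07·[0.7231·0.0000 + 0.2769·0.0000] = 0.0000
Node u (S = 118.8): V_u = 1/1.07·[0.7231·61.1891 + 0.2769·0.0000] = 41.3499
Node d (S = 57): V_d = 1/1.07·[0.7231·0.0000 + 0.2769·0.0000] = 0.0000
Node 0 (S = 95): V_0 = 1/1.07·[0.7231·41.3499 + 0.2769·0.0000] = 27.9432

£27.94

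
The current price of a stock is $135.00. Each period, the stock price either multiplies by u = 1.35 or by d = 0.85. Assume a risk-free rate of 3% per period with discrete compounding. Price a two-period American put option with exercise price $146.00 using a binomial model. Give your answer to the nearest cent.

Risk-neutral probability p = (1 + 0.03 − 0.85)/(1.35 − 0.85) = 0.1800/0.5000 = 0.3600
Terminal stock prices: S_uu = 246, S_ud = 154.9, S_dd = 97.54
Terminal payoffs (K − S): max(-100, 0) = 0, max(-8.912, 0) = 0, max(48.46, 0) = 48.46
Node u (S = 182.2): continuation = 1/1.03·[0.3600·0.0000 + 0.6400·0.0000] = 0.0000; exercise value = 0.0000 ≤ continuation, so V_u = 0.0000
Node d (S = 114.8): continuation = 1/1.03·[0.3600·0.0000 + 0.6400·48.4625] = 30.1126; exercise value = 31.2500 > continuation, so V_d = 31.2500 (exercise)
Node 0 (S = 135): continuation = 1/1.03·[0.3600·0.0000 + 0.6400·31.2500] = 19.4175; exercise value = 11.0000 ≤ continuation, so V_0 = 19.4175

$19.42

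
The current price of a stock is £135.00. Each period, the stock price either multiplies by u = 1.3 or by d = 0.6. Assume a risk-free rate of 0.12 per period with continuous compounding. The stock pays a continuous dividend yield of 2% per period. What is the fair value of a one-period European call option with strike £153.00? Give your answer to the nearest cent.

Per-period risk-free factor R = e^0.12 = 1.1275; dividend-adjusted growth = e^(0.12−0.02) = 1.1052.
Risk-neutral probability p = (1.1052 − 0.6)/(1.3 − 0.6) = 0.5052/0.7000 = 0.7217
Terminal stock prices: S_u = 175.5, S_d = 81
Terminal payoffs (S − K): max(22.5, 0) = 22.5, max(-72, 0) = 0
Node 0 (S = 135): V_0 = e^(−0.12)·[0.7217·22.5000 + 0.2783·0.0000] = 14.4015

£14.40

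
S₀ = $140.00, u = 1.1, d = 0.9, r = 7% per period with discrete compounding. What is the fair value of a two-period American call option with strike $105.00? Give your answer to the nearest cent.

Risk-neutral probability p = (1 + 0.07 − 0.9)/(1.1 − 0.9) = 0.1700/0.2000 = 0.8500
Terminal stock prices: S_uu = 169.4, S_ud = 138.6, S_dd = 113.4
Terminal payoffs (S − K): max(64.4, 0) = 64.4, max(33.6, 0) = 33.6, max(8.4, 0) = 8.4
Node u (S = 154): continuation = 1/1.07·[0.8500·64.4000 + 0.1500·33.6000] = 55.8692; exercise value = 49.0000 ≤ continuation, so V_u = 55.8692
Node d (S = 126): continuation = 1/1.07·[0.8500·33.6000 + 0.1500·8.4000] = 27.8692; exercise value = 21.0000 ≤ continuation, so V_d = 27.8692
Node 0 (S = 140): continuation = 1/1.07·[0.8500·55.8692 + 0.1500·27.8692] = 48.2889; exercise value = 35.0000 ≤ continuation, so V_0 = 48.2889

$48.29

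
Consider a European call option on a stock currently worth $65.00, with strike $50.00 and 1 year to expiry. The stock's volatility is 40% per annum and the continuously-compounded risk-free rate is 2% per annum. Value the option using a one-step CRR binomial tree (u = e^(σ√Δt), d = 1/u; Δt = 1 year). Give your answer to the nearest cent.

$19.61

CRR parameters: u = e^(σ√Δt) = e^(0.4·√1) = 1.4918, d = 1/u = 0.6703
Per-period rate: rΔt = 0.02·1 = 0.02, so R = e^0.02 = 1.0202
Risk-neutral probability p = (e^0.02 − 0.6703)/(1.4918 − 0.6703) = 0.3499/0.8215 = 0.4259
Terminal stock prices: S_u = 96.97, S_d = 43.57
Terminal payoffs (S − K): max(46.97, 0) = 46.97, max(-6.429, 0) = 0
Node 0 (S = 65): V_0 = e^(−0.02)·[0.4259·46.9686 + 0.5741·0.0000] = 19.6080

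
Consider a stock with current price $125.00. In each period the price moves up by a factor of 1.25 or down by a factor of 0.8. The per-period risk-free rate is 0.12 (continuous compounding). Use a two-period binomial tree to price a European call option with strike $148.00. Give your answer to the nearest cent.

$19.71

Risk-neutral probability p = (e^0.12 − 0.8)/(1.25 − 0.8) = 0.3275/0.4500 = 0.7278
Terminal stock prices: S_uu = 195.3, S_ud = 125, S_dd = 80
Terminal payoffs (S − K): max(47.31, 0) = 47.31, max(-23, 0) = 0, max(-68, 0) = 0
Node u (S = 156.2): V_u = e^(−0.12)·[0.7278·47.3125 + 0.2722·0.0000] = 30.5390
Node d (S = 100): V_d = e^(−0.12)·[0.7278·0.0000 + 0.2722·0.0000] = 0.0000
Node 0 (S = 125): V_0 = e^(−0.12)·[0.7278·30.5390 + 0.2722·0.0000] = 19.7122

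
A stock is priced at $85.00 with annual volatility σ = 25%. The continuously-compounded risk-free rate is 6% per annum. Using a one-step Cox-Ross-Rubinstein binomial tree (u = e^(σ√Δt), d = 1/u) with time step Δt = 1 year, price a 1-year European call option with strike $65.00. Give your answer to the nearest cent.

$23.79

CRR parameters: u = e^(σ√Δt) = e^(0.25·√1) = 1.2840, d = 1/u = 0.7788
Per-period rate: rΔt = 0.06·1 = 0.06, so R = e^0.06 = 1.0618
Risk-neutral probability p = (e^0.06 − 0.7788)/(1.2840 − 0.7788) = 0.2830/0.5052 = 0.5602
Terminal stock prices: S_u = 109.1, S_d = 66.2
Terminal payoffs (S − K): max(44.14, 0) = 44.14, max(1.198, 0) = 1.198
Node 0 (S = 85): V_0 = e^(−0.06)·[0.5602·44.1422 + 0.4398·1.1981] = 23.7853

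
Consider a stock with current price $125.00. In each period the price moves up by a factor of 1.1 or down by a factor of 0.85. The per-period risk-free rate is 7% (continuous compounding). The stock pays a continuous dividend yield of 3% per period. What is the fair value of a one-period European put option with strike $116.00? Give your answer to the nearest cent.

Per-period risk-free factor R = e^0.07 = 1.0725; dividend-adjusted growth = e^(0.07−0.03) = 1.0408.
Risk-neutral probability p = (1.0408 − 0.85)/(1.1 − 0.85) = 0.1908/0.2500 = 0.7632
Terminal stock prices: S_u = 137.5, S_d = 106.2
Terminal payoffs (K − S): max(-21.5, 0) = 0, max(9.75, 0) = 9.75
Node 0 (S = 125): V_0 = e^(−0.07)·[0.7632·0.0000 + 0.2368·9.7500] = 2.1523

$2.15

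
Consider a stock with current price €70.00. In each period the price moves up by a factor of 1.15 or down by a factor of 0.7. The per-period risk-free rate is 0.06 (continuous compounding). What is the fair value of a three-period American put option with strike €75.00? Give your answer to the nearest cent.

€8.48

Risk-neutral probability p = (e^0.06 − 0.7)/(1.15 − 0.7) = 0.3618/0.4500 = 0.8041
Terminal stock prices: S_uuu = 106.5, S_uud = 64.8, S_udd = 39.44, S_ddd = 24.01
Terminal payoffs (K − S): max(-31.46, 0) = 0, max(10.2, 0) = 10.2, max(35.56, 0) = 35.56, max(50.99, 0) = 50.99
Node uu (S = 92.57): continuation = e^(−0.06)·[0.8041·0.0000 + 0.1959·10.1975] = 1.8815; exercise value = 0.0000 ≤ continuation, so V_uu = 1.8815
Node ud (S = 56.35): continuation = e^(−0.06)·[0.8041·10.1975 + 0.1959·35.5550] = 14.2823; exercise value = 18.6500 > continuation, so V_ud = 18.6500 (exercise)
Node dd (S = 34.3): continuation = e^(−0.06)·[0.8041·35.5550 + 0.1959·50.9900] = 36.3323; exercise value = 40.7000 > continuation, so V_dd = 40.7000 (exercise)
Node u (S = 80.5): continuation = e^(−0.06)·[0.8041·1.8815 + 0.1959·18.6500] = 4.8659; exercise value = 0.0000 ≤ continuation, so V_u = 4.8659
Node d (S = 49): continuation = e^(−0.06)·[0.8041·18.6500 + 0.1959·40.7000] = 21.6323; exercise value = 26.0000 > continuation, so V_d = 26.0000 (exercise)
Node 0 (S = 70): continuation = e^(−0.06)·[0.8041·4.8659 + 0.1959·26.0000] = 8.4820; exercise value = 5.0000 ≤ continuation, so V_0 = 8.4820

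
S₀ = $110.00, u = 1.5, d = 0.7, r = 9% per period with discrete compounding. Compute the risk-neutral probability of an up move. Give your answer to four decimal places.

p = 0.4875

Risk-neutral probability p = (1 + 0.09 − 0.7)/(1.5 − 0.7) = 0.3900/0.8000 = 0.4875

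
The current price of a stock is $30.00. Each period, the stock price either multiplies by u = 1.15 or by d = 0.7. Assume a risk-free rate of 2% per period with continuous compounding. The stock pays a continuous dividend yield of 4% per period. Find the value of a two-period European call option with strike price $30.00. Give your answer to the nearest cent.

Per-period risk-free factor R = e^0.02 = 1.0202; dividend-adjusted growth = e^(0.02−0.04) = 0.9802.
Risk-neutral probability p = (0.9802 − 0.7)/(1.15 − 0.7) = 0.2802/0.4500 = 0.6227
Terminal stock prices: S_uu = 39.67, S_ud = 24.15, S_dd = 14.7
Terminal payoffs (S − K): max(9.675, 0) = 9.675, max(-5.85, 0) = 0, max(-15.3, 0) = 0
Node u (S = 34.5): V_u = e^(−0.02)·[0.6227·9.6750 + 0.3773·0.0000] = 5.9050
Node d (S = 21): V_d = e^(−0.02)·[0.6227·0.0000 + 0.3773·0.0000] = 0.0000
Node 0 (S = 30): V_0 = e^(−0.02)·[0.6227·5.9050 + 0.3773·0.0000] = 3.6040

$3.60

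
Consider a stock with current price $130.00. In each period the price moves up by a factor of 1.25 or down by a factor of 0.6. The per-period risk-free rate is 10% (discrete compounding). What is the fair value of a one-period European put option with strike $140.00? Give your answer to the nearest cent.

Risk-neutral probability p = (1 + 0.1 − 0.6)/(1.25 − 0.6) = 0.5000/0.6500 = 0.7692
Terminal stock prices: S_u = 162.5, S_d = 78
Terminal payoffs (K − S): max(-22.5, 0) = 0, max(62, 0) = 62
Node 0 (S = 130): V_0 = 1/1.1·[0.7692·0.0000 + 0.2308·62.0000] = 13.0070

$13.01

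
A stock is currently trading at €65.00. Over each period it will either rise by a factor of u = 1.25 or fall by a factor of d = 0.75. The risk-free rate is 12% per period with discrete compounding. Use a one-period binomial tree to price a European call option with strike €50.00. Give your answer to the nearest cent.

Risk-neutral probability p = (1 + 0.12 − 0.75)/(1.25 − 0.75) = 0.3700/0.5000 = 0.7400
Terminal stock prices: S_u = 81.25, S_d = 48.75
Terminal payoffs (S − K): max(31.25, 0) = 31.25, max(-1.25, 0) = 0
Node 0 (S = 65): V_0 = 1/1.12·[0.7400·31.2500 + 0.2600·0.0000] = 20.6473

€20.65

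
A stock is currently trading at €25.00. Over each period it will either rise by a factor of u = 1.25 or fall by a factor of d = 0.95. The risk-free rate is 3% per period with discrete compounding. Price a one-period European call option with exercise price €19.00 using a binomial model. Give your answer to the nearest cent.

Risk-neutral probability p = (1 + 0.03 − 0.95)/(1.25 − 0.95) = 0.0800/0.3000 = 0.2667
Terminal stock prices: S_u = 31.25, S_d = 23.75
Terminal payoffs (S − K): max(12.25, 0) = 12.25, max(4.75, 0) = 4.75
Node 0 (S = 25): V_0 = 1/1.03·[0.2667·12.2500 + 0.7333·4.7500] = 6.5534

€6.55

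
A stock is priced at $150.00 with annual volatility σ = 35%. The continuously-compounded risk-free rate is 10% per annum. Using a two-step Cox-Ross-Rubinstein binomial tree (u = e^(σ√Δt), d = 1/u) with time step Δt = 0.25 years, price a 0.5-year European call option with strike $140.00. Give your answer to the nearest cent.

CRR parameters: u = e^(σ√Δt) = e^(0.35·√0.25) = 1.1912, d = 1/u = 0.8395
Per-period rate: rΔt = 0.1·0.25 = 0.025, so R = e^0.025 = 1.0253
Risk-neutral probability p = (e^0.025 − 0.8395)/(1.1912 − 0.8395) = 0.1859/0.3518 = 0.5283
Terminal stock prices: S_uu = 212.9, S_ud = 150, S_dd = 105.7
Terminal payoffs (S − K): max(72.86, 0) = 72.86, max(10, 0) = 10, max(-34.3, 0) = 0
Node u (S = 178.7): V_u = e^(−0.025)·[0.5283·72.8601 + 0.4717·10.0000] = 42.1435
Node d (S = 125.9): V_d = e^(−0.025)·[0.5283·10.0000 + 0.4717·0.0000] = 5.1528
Node 0 (S = 150): V_0 = e^(−0.025)·[0.5283·42.1435 + 0.4717·5.1528] = 24.0861

$24.09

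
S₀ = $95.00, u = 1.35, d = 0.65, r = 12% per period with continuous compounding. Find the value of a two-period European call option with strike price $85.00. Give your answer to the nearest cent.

$32.26

Risk-neutral probability p = (e^0.12 − 0.65)/(1.35 − 0.65) = 0.4775/0.7000 = 0.6821
Terminal stock prices: S_uu = 173.1, S_ud = 83.36, S_dd = 40.14
Terminal payoffs (S − K): max(88.14, 0) = 88.14, max(-1.638, 0) = 0, max(-44.86, 0) = 0
Node u (S = 128.2): V_u = e^(−0.12)·[0.6821·88.1375 + 0.3179·0.0000] = 53.3234
Node d (S = 61.75): V_d = e^(−0.12)·[0.6821·0.0000 + 0.3179·0.0000] = 0.0000
Node 0 (S = 95): V_0 = e^(−0.12)·[0.6821·53.3234 + 0.3179·0.0000] = 32.2608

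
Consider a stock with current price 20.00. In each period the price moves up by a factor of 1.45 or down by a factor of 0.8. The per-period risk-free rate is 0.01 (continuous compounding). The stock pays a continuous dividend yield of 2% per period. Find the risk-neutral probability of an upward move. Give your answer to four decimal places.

Per-period risk-free factor R = e^0.01 = 1.0101; dividend-adjusted growth = e^(0.01−0.02) = 0.9900.
Risk-neutral probability p = (0.9900 − 0.8)/(1.45 − 0.8) = 0.1900/0.6500 = 0.2924

p = 0.2924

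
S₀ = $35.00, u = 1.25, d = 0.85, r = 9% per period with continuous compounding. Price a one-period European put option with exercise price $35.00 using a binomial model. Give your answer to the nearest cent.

Risk-neutral probability p = (e^0.09 − 0.85)/(1.25 − 0.85) = 0.2442/0.4000 = 0.6104
Terminal stock prices: S_u = 43.75, S_d = 29.75
Terminal payoffs (K − S): max(-8.75, 0) = 0, max(5.25, 0) = 5.25
Node 0 (S = 35): V_0 = e^(−0.09)·[0.6104·0.0000 + 0.3896·5.2500] = 1.8692

$1.87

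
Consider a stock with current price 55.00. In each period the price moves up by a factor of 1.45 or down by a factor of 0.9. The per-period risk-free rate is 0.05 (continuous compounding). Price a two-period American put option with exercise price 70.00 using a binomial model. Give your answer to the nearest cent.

Risk-neutral probability p = (e^0.05 − 0.9)/(1.45 − 0.9) = 0.1513/0.5500 = 0.2750
Terminal stock prices: S_uu = 115.6, S_ud = 71.78, S_dd = 44.55
Terminal payoffs (K − S): max(-45.64, 0) = 0, max(-1.775, 0) = 0, max(25.45, 0) = 25.45
Node u (S = 79.75): continuation = e^(−0.05)·[0.2750·0.0000 + 0.7250·0.0000] = 0.0000; exercise value = 0.0000 ≤ continuation, so V_u = 0.0000
Node d (S = 49.5): continuation = e^(−0.05)·[0.2750·0.0000 + 0.7250·25.4500] = 17.5504; exercise value = 20.5000 > continuation, so V_d = 20.5000 (exercise)
Node 0 (S = 55): continuation = e^(−0.05)·[0.2750·0.0000 + 0.7250·20.5000] = 14.1369; exercise value = 15.0000 > continuation, so V_0 = 15.0000 (exercise)

15.00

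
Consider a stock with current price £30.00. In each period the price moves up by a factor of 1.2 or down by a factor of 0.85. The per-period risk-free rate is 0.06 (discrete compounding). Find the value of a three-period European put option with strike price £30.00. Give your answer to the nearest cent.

Risk-neutral probability p = (1 + 0.06 − 0.85)/(1.2 − 0.85) = 0.2100/0.3500 = 0.6000
Terminal stock prices: S_uuu = 51.84, S_uud = 36.72, S_udd = 26.01, S_ddd = 18.42
Terminal payoffs (K − S): max(-21.84, 0) = 0, max(-6.72, 0) = 0, max(3.99, 0) = 3.99, max(11.58, 0) = 11.58
Node uu (S = 43.2): V_uu = 1/1.06·[0.6000·0.0000 + 0.4000·0.0000] = 0.0000
Node ud (S = 30.6): V_ud = 1/1.06·[0.6000·0.0000 + 0.4000·3.9900] = 1.5057
Node dd (S = 21.67): V_dd = 1/1.06·[0.6000·3.9900 + 0.4000·11.5763] = 6.6269
Node u (S = 36): V_u = 1/1.06·[0.6000·0.0000 + 0.4000·1.5057] = 0.5682
Node d (S = 25.5): V_d = 1/1.06·[0.6000·1.5057 + 0.4000·6.6269] = 3.3530
Node 0 (S = 30): V_0 = 1/1.06·[0.6000·0.5682 + 0.4000·3.3530] = 1.5869

£1.59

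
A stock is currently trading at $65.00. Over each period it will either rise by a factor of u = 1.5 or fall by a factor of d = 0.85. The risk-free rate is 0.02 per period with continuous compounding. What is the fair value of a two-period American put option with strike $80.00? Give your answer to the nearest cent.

$17.91

Risk-neutral probability p = (e^0.02 − 0.85)/(1.5 − 0.85) = 0.1702/0.6500 = 0.2618
Terminal stock prices: S_uu = 146.2, S_ud = 82.88, S_dd = 46.96
Terminal payoffs (K − S): max(-66.25, 0) = 0, max(-2.875, 0) = 0, max(33.04, 0) = 33.04
Node u (S = 97.5): continuation = e^(−0.02)·[0.2618·0.0000 + 0.7382·0.0000] = 0.0000; exercise value = 0.0000 ≤ continuation, so V_u = 0.0000
Node d (S = 55.25): continuation = e^(−0.02)·[0.2618·0.0000 + 0.7382·33.0375] = 23.9038; exercise value = 24.7500 > continuation, so V_d = 24.7500 (exercise)
Node 0 (S = 65): continuation = e^(−0.02)·[0.2618·0.0000 + 0.7382·24.7500] = 17.9075; exercise value = 15.0000 ≤ continuation, so V_0 = 17.9075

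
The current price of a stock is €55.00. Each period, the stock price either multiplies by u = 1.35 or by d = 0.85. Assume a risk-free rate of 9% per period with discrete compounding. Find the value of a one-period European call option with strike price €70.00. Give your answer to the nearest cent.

€1.87

Risk-neutral probability p = (1 + 0.09 − 0.85)/(1.35 − 0.85) = 0.2400/0.5000 = 0.4800
Terminal stock prices: S_u = 74.25, S_d = 46.75
Terminal payoffs (S − K): max(4.25, 0) = 4.25, max(-23.25, 0) = 0
Node 0 (S = 55): V_0 = 1/1.09·[0.4800·4.2500 + 0.5200·0.0000] = 1.8716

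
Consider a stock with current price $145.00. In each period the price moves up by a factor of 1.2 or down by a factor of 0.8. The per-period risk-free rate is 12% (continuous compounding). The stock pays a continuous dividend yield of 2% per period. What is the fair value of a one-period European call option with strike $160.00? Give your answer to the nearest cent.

$9.47

Per-period risk-free factor R = e^0.12 = 1.1275; dividend-adjusted growth = e^(0.12−0.02) = 1.1052.
Risk-neutral probability p = (1.1052 − 0.8)/(1.2 − 0.8) = 0.3052/0.4000 = 0.7629
Terminal stock prices: S_u = 174, S_d = 116
Terminal payoffs (S − K): max(14, 0) = 14, max(-44, 0) = 0
Node 0 (S = 145): V_0 = e^(−0.12)·[0.7629·14.0000 + 0.2371·0.0000] = 9.4732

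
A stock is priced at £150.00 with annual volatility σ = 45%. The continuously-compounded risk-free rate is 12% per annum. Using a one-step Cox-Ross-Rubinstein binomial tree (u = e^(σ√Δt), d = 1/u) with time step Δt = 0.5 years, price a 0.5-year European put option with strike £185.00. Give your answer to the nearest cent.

CRR parameters: u = e^(σ√Δt) = e^(0.45·√0.5) = 1.3746, d = 1/u = 0.7275
Per-period rate: rΔt = 0.12·0.5 = 0.06, so R = e^0.06 = 1.0618
Risk-neutral probability p = (e^0.06 − 0.7275)/(1.3746 − 0.7275) = 0.3344/0.6472 = 0.5167
Terminal stock prices: S_u = 206.2, S_d = 109.1
Terminal payoffs (K − S): max(-21.2, 0) = 0, max(75.88, 0) = 75.88
Node 0 (S = 150): V_0 = e^(−0.06)·[0.5167·0.0000 + 0.4833·75.8812] = 34.5405

£34.54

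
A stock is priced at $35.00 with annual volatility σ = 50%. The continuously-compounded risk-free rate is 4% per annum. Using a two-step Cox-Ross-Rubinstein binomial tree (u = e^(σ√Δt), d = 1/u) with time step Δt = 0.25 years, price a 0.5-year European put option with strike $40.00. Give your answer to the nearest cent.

$7.84

CRR parameters: u = e^(σ√Δt) = e^(0.5·√0.25) = 1.2840, d = 1/u = 0.7788
Per-period rate: rΔt = 0.04·0.25 = 0.01, so R = e^0.01 = 1.0101
Risk-neutral probability p = (e^0.01 − 0.7788)/(1.2840 − 0.7788) = 0.2312/0.5052 = 0.4577
Terminal stock prices: S_uu = 57.71, S_ud = 35, S_dd = 21.23
Terminal payoffs (K − S): max(-17.71, 0) = 0, max(5, 0) = 5, max(18.77, 0) = 18.77
Node u (S = 44.94): V_u = e^(−0.01)·[0.4577·0.0000 + 0.5423·5.0000] = 2.6844
Node d (S = 27.26): V_d = e^(−0.01)·[0.4577·5.0000 + 0.5423·18.7714] = 12.3440
Node 0 (S = 35): V_0 = e^(−0.01)·[0.4577·2.6844 + 0.5423·12.3440] = 7.8438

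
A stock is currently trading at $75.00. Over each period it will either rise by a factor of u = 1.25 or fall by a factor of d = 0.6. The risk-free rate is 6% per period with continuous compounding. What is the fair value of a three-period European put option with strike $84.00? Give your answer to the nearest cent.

$13.88

Risk-neutral probability p = (e^0.06 − 0.6)/(1.25 − 0.6) = 0.4618/0.6500 = 0.7105
Terminal stock prices: S_uuu = 146.5, S_uud = 70.31, S_udd = 33.75, S_ddd = 16.2
Terminal payoffs (K − S): max(-62.48, 0) = 0, max(13.69, 0) = 13.69, max(50.25, 0) = 50.25, max(67.8, 0) = 67.8
Node uu (S = 117.2): V_uu = e^(−0.06)·[0.7105·0.0000 + 0.2895·13.6875] = 3.7315
Node ud (S = 56.25): V_ud = e^(−0.06)·[0.7105·13.6875 + 0.2895·50.2500] = 22.8582
Node dd (S = 27): V_dd = e^(−0.06)·[0.7105·50.2500 + 0.2895·67.8000] = 52.1082
Node u (S = 93.75): V_u = e^(−0.06)·[0.7105·3.7315 + 0.2895·22.8582] = 8.7286
Node d (S = 45): V_d = e^(−0.06)·[0.7105·22.8582 + 0.2895·52.1082] = 29.5013
Node 0 (S = 75): V_0 = e^(−0.06)·[0.7105·8.7286 + 0.2895·29.5013] = 13.8834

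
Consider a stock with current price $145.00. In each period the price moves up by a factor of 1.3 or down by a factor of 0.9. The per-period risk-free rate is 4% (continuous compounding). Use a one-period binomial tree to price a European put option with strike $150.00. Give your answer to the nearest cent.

$12.14

Risk-neutral probability p = (e^0.04 − 0.9)/(1.3 − 0.9) = 0.1408/0.4000 = 0.3520
Terminal stock prices: S_u = 188.5, S_d = 130.5
Terminal payoffs (K − S): max(-38.5, 0) = 0, max(19.5, 0) = 19.5
Node 0 (S = 145): V_0 = e^(−0.04)·[0.3520·0.0000 + 0.6480·19.5000] = 12.1400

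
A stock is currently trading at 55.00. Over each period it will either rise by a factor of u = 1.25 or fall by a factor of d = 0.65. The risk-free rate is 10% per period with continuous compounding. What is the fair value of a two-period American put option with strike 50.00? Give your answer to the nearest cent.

Risk-neutral probability p = (e^0.1 − 0.65)/(1.25 − 0.65) = 0.4552/0.6000 = 0.7586
Terminal stock prices: S_uu = 85.94, S_ud = 44.69, S_dd = 23.24
Terminal payoffs (K − S): max(-35.94, 0) = 0, max(5.312, 0) = 5.312, max(26.76, 0) = 26.76
Node u (S = 68.75): continuation = e^(−0.1)·[0.7586·0.0000 + 0.2414·5.3125] = 1.1603; exercise value = 0.0000 ≤ continuation, so V_u = 1.1603
Node d (S = 35.75): continuation = e^(−0.1)·[0.7586·5.3125 + 0.2414·26.7625] = 9.4919; exercise value = 14.2500 > continuation, so V_d = 14.2500 (exercise)
Node 0 (S = 55): continuation = e^(−0.1)·[0.7586·1.1603 + 0.2414·14.2500] = 3.9088; exercise value = 0.0000 ≤ continuation, so V_0 = 3.9088

3.91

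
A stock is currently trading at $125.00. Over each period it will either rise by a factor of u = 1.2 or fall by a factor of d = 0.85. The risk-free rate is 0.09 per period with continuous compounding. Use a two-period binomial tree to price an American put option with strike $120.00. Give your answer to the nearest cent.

$3.80

Risk-neutral probability p = (e^0.09 − 0.85)/(1.2 − 0.85) = 0.2442/0.3500 = 0.6976
Terminal stock prices: S_uu = 180, S_ud = 127.5, S_dd = 90.31
Terminal payoffs (K − S): max(-60, 0) = 0, max(-7.5, 0) = 0, max(29.69, 0) = 29.69
Node u (S = 150): continuation = e^(−0.09)·[0.6976·0.0000 + 0.3024·0.0000] = 0.0000; exercise value = 0.0000 ≤ continuation, so V_u = 0.0000
Node d (S = 106.2): continuation = e^(−0.09)·[0.6976·0.0000 + 0.3024·29.6875] = 8.2037; exercise value = 13.7500 > continuation, so V_d = 13.7500 (exercise)
Node 0 (S = 125): continuation = e^(−0.09)·[0.6976·0.0000 + 0.3024·13.7500] = 3.7996; exercise value = 0.0000 ≤ continuation, so V_0 = 3.7996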